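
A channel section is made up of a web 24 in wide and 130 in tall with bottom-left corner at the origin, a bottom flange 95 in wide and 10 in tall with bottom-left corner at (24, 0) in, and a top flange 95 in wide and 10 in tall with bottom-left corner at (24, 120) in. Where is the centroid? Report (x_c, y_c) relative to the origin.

Part | A | x̄ᵢ | ȳᵢ | A·x̄ᵢ | A·ȳᵢ
web | 3120.00 | 12.00 | 65.00 | 37440.00 | 202800.00
bottom flange | 950.00 | 71.50 | 5.00 | 67925.00 | 4750.00
top flange | 950.00 | 71.50 | 125.00 | 67925.00 | 118750.00
Σ | 5020.00 |  |  | 173290.00 | 326300.00
x_c = 173290.00 / 5020.00 = 34.52 in
y_c = 326300.00 / 5020.00 = 65.00 in

x_c = 34.52 in, y_c = 65.00 in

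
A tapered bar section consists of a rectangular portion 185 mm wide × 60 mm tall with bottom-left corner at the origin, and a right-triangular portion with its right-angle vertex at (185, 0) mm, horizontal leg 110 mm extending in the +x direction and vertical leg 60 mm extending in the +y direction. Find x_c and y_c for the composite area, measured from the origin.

rectangular portion: A = 185 × 60 = 11100.00, centroid at (92.50, 30.00).
triangular portion: A = ½·110·60 = 3300.00, centroid at (221.67, 20.00).
ΣA = 14400.00 mm²
ΣAx_c = (11100.00)(92.50) + (3300.00)(221.67) = 1758250.00 mm³
ΣAy_c = (11100.00)(30.00) + (3300.00)(20.00) = 399000.00 mm³
x_c = 1758250.00 / 14400.00 = 122.10 mm
y_c = 399000.00 / 14400.00 = 27.71 mm

x_c = 122.10 mm, y_c = 27.71 mm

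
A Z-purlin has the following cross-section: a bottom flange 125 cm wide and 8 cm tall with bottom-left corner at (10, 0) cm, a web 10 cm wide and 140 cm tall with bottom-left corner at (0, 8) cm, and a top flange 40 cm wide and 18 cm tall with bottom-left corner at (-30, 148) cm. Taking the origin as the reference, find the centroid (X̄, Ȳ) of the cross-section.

X̄ = 23.17 cm, Ȳ = 72.51 cm

bottom flange: A = 125 × 8 = 1000.00, centroid at (72.50, 4.00).
web: A = 10 × 140 = 1400.00, centroid at (5.00, 78.00).
top flange: A = 40 × 18 = 720.00, centroid at (-10.00, 157.00).
ΣA = 3120.00 cm², ΣAX̄ = 72300.00 cm³, ΣAȲ = 226240.00 cm³.
X̄ = 72300.00/3120.00 = 23.17 cm; Ȳ = 226240.00/3120.00 = 72.51 cm.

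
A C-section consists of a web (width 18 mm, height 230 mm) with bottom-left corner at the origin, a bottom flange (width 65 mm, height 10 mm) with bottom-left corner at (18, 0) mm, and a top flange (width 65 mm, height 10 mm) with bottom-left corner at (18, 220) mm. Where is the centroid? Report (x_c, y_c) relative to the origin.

x_c = 18.92 mm, y_c = 115.00 mm

web: A = 18 × 230 = 4140.00, centroid at (9.00, 115.00).
bottom flange: A = 65 × 10 = 650.00, centroid at (50.50, 5.00).
top flange: A = 65 × 10 = 650.00, centroid at (50.50, 225.00).
ΣA = 5440.00 mm², ΣAx_c = 102910.00 mm³, ΣAy_c = 625600.00 mm³.
x_c = 102910.00/5440.00 = 18.92 mm; y_c = 625600.00/5440.00 = 115.00 mm.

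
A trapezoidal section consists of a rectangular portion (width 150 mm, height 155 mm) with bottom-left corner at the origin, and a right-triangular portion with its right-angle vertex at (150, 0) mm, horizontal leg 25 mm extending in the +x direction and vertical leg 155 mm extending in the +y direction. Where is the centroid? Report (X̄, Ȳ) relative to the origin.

X̄ = 81.41 mm, Ȳ = 75.51 mm

Part | A | x̄ᵢ | ȳᵢ | A·x̄ᵢ | A·ȳᵢ
rectangular portion | 23250.00 | 75.00 | 77.50 | 1743750.00 | 1801875.00
triangular portion | 1937.50 | 158.33 | 51.67 | 306770.83 | 100104.17
Σ | 25187.50 |  |  | 2050520.83 | 1901979.17
X̄ = 2050520.83 / 25187.50 = 81.41 mm
Ȳ = 1901979.17 / 25187.50 = 75.51 mm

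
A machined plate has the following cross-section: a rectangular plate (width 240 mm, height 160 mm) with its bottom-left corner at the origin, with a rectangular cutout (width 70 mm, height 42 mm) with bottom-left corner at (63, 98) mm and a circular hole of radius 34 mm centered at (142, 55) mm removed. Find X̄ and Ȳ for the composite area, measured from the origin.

X̄ = 119.52 mm, Ȳ = 79.25 mm

Part | A | x̄ᵢ | ȳᵢ | A·x̄ᵢ | A·ȳᵢ
plate | 38400.00 | 120.00 | 80.00 | 4608000.00 | 3072000.00
hole 1 | -2940.00 | 98.00 | 119.00 | -288120.00 | -349860.00
hole 2 | -3631.68 | 142.00 | 55.00 | -515698.72 | -199742.46
Σ | 31828.32 |  |  | 3804181.28 | 2522397.54
X̄ = 3804181.28 / 31828.32 = 119.52 mm
Ȳ = 2522397.54 / 31828.32 = 79.25 mm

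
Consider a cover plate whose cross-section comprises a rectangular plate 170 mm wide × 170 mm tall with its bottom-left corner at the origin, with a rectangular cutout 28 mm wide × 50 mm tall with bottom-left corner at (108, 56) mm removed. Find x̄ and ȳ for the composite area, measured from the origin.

plate: A = 170 × 170 = 28900.00, centroid at (85.00, 85.00).
hole: A = −(28 × 50) = -1400.00, centroid at (122.00, 81.00).
ΣA = 27500.00 mm²
ΣAx̄ = (28900.00)(85.00) + (-1400.00)(122.00) = 2285700.00 mm³
ΣAȳ = (28900.00)(85.00) + (-1400.00)(81.00) = 2343100.00 mm³
x̄ = 2285700.00 / 27500.00 = 83.12 mm
ȳ = 2343100.00 / 27500.00 = 85.20 mm

x̄ = 83.12 mm, ȳ = 85.20 mm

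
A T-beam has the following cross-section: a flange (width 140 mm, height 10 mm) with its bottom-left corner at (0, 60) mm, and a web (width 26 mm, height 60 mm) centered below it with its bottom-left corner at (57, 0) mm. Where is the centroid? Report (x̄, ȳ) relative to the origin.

Part | A | x̄ᵢ | ȳᵢ | A·x̄ᵢ | A·ȳᵢ
web | 1560.00 | 70.00 | 30.00 | 109200.00 | 46800.00
flange | 1400.00 | 70.00 | 65.00 | 98000.00 | 91000.00
Σ | 2960.00 |  |  | 207200.00 | 137800.00
x̄ = 207200.00 / 2960.00 = 70.00 mm
ȳ = 137800.00 / 2960.00 = 46.55 mm

x̄ = 70.00 mm, ȳ = 46.55 mm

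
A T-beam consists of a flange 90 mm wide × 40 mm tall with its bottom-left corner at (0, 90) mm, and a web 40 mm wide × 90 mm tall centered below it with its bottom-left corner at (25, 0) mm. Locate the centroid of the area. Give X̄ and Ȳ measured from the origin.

web: A = 40 × 90 = 3600.00, centroid at (45.00, 45.00).
flange: A = 90 × 40 = 3600.00, centroid at (45.00, 110.00).
ΣA = 7200.00 mm²
ΣAX̄ = (3600.00)(45.00) + (3600.00)(45.00) = 324000.00 mm³
ΣAȲ = (3600.00)(45.00) + (3600.00)(110.00) = 558000.00 mm³
X̄ = 324000.00 / 7200.00 = 45.00 mm
Ȳ = 558000.00 / 7200.00 = 77.50 mm

X̄ = 45.00 mm, Ȳ = 77.50 mm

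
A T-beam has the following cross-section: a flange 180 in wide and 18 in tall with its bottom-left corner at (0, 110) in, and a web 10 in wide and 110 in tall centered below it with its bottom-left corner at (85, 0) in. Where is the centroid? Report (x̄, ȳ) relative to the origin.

Part | A | x̄ᵢ | ȳᵢ | A·x̄ᵢ | A·ȳᵢ
web | 1100.00 | 90.00 | 55.00 | 99000.00 | 60500.00
flange | 3240.00 | 90.00 | 119.00 | 291600.00 | 385560.00
Σ | 4340.00 |  |  | 390600.00 | 446060.00
x̄ = 390600.00 / 4340.00 = 90.00 in
ȳ = 446060.00 / 4340.00 = 102.78 in

x̄ = 90.00 in, ȳ = 102.78 in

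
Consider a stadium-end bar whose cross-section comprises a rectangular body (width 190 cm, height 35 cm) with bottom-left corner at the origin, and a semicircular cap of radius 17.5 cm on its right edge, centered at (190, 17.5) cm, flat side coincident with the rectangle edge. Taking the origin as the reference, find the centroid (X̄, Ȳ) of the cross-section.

Part | A | x̄ᵢ | ȳᵢ | A·x̄ᵢ | A·ȳᵢ
rectangular body | 6650.00 | 95.00 | 17.50 | 631750.00 | 116375.00
semicircular end | 481.06 | 197.43 | 17.50 | 94973.63 | 8418.49
Σ | 7131.06 |  |  | 726723.63 | 124793.49
X̄ = 726723.63 / 7131.06 = 101.91 cm
Ȳ = 124793.49 / 7131.06 = 17.50 cm

X̄ = 101.91 cm, Ȳ = 17.50 cm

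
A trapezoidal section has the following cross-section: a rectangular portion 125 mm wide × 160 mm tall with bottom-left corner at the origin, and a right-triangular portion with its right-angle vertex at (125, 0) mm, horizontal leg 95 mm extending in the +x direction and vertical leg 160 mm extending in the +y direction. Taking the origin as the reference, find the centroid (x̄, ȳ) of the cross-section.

x̄ = 88.43 mm, ȳ = 72.66 mm

rectangular portion: A = 125 × 160 = 20000.00, centroid at (62.50, 80.00).
triangular portion: A = ½·95·160 = 7600.00, centroid at (156.67, 53.33).
ΣA = 27600.00 mm²
ΣAx̄ = (20000.00)(62.50) + (7600.00)(156.67) = 2440666.67 mm³
ΣAȳ = (20000.00)(80.00) + (7600.00)(53.33) = 2005333.33 mm³
x̄ = 2440666.67 / 27600.00 = 88.43 mm
ȳ = 2005333.33 / 27600.00 = 72.66 mm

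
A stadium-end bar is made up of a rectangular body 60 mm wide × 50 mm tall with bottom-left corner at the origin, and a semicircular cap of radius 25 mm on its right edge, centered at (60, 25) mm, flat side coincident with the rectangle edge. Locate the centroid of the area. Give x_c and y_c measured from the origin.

rectangular body: A = 60 × 50 = 3000.00, centroid at (30.00, 25.00).
semicircular end: A = ½π·25² = 981.75, centroid at (70.61, 25.00).
ΣA = 3981.75 mm², ΣAx_c = 159321.53 mm³, ΣAy_c = 99543.69 mm³.
x_c = 159321.53/3981.75 = 40.01 mm; y_c = 99543.69/3981.75 = 25.00 mm.

x_c = 40.01 mm, y_c = 25.00 mm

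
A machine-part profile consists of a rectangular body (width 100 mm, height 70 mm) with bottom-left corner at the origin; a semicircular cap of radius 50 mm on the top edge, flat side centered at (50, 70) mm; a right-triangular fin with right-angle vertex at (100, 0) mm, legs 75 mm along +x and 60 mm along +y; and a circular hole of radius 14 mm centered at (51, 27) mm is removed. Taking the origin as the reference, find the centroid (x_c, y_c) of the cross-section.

x_c = 63.39 mm, y_c = 50.28 mm

rectangular body: A = 100 × 70 = 7000.00, centroid at (50.00, 35.00).
semicircular top: A = ½π·50² = 3926.99, centroid at (50.00, 91.22).
triangular fin: A = ½·75·60 = 2250.00, centroid at (125.00, 20.00).
hole: A = −π·14² = -615.75, centroid at (51.00, 27.00).
ΣA = 12561.24 mm²
ΣAx_c = (7000.00)(50.00) + (3926.99)(50.00) + (2250.00)(125.00) + (-615.75)(51.00) = 796196.18 mm³
ΣAy_c = (7000.00)(35.00) + (3926.99)(91.22) + (2250.00)(20.00) + (-615.75)(27.00) = 631597.38 mm³
x_c = 796196.18 / 12561.24 = 63.39 mm
y_c = 631597.38 / 12561.24 = 50.28 mm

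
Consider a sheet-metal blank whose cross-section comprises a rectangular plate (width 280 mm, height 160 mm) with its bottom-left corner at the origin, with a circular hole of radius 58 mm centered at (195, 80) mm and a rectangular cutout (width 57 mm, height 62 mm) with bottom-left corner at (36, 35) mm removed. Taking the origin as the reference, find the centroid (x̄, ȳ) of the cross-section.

x̄ = 129.76 mm, ȳ = 81.61 mm

plate: A = 280 × 160 = 44800.00, centroid at (140.00, 80.00).
hole 1: A = −π·58² = -10568.32, centroid at (195.00, 80.00).
hole 2: A = −(57 × 62) = -3534.00, centroid at (64.50, 66.00).
ΣA = 30697.68 mm²
ΣAx̄ = (44800.00)(140.00) + (-10568.32)(195.00) + (-3534.00)(64.50) = 3983235.05 mm³
ΣAȳ = (44800.00)(80.00) + (-10568.32)(80.00) + (-3534.00)(66.00) = 2505290.59 mm³
x̄ = 3983235.05 / 30697.68 = 129.76 mm
ȳ = 2505290.59 / 30697.68 = 81.61 mm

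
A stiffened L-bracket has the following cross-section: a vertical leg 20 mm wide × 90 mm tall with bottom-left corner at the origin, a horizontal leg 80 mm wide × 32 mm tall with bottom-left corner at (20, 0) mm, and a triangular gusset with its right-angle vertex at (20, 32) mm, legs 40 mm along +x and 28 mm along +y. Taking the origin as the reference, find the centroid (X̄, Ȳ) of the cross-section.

X̄ = 38.67 mm, Ȳ = 29.49 mm

Part | A | x̄ᵢ | ȳᵢ | A·x̄ᵢ | A·ȳᵢ
vertical leg | 1800.00 | 10.00 | 45.00 | 18000.00 | 81000.00
horizontal leg | 2560.00 | 60.00 | 16.00 | 153600.00 | 40960.00
gusset | 560.00 | 33.33 | 41.33 | 18666.67 | 23146.67
Σ | 4920.00 |  |  | 190266.67 | 145106.67
X̄ = 190266.67 / 4920.00 = 38.67 mm
Ȳ = 145106.67 / 4920.00 = 29.49 mm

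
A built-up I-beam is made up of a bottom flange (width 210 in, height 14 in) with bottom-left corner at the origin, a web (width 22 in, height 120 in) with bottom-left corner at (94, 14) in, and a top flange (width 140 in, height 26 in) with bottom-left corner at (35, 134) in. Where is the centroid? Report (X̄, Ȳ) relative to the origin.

bottom flange: A = 210 × 14 = 2940.00, centroid at (105.00, 7.00).
web: A = 22 × 120 = 2640.00, centroid at (105.00, 74.00).
top flange: A = 140 × 26 = 3640.00, centroid at (105.00, 147.00).
ΣA = 9220.00 in², ΣAX̄ = 968100.00 in³, ΣAȲ = 751020.00 in³.
X̄ = 968100.00/9220.00 = 105.00 in; Ȳ = 751020.00/9220.00 = 81.46 in.

X̄ = 105.00 in, Ȳ = 81.46 in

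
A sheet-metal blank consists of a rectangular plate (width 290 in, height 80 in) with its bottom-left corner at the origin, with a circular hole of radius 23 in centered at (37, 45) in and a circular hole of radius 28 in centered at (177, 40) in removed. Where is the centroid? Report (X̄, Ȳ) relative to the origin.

X̄ = 150.28 in, Ȳ = 39.56 in

Part | A | x̄ᵢ | ȳᵢ | A·x̄ᵢ | A·ȳᵢ
plate | 23200.00 | 145.00 | 40.00 | 3364000.00 | 928000.00
hole 1 | -1661.90 | 37.00 | 45.00 | -61490.39 | -74785.61
hole 2 | -2463.01 | 177.00 | 40.00 | -435952.53 | -98520.35
Σ | 19075.09 |  |  | 2866557.08 | 754694.04
X̄ = 2866557.08 / 19075.09 = 150.28 in
Ȳ = 754694.04 / 19075.09 = 39.56 in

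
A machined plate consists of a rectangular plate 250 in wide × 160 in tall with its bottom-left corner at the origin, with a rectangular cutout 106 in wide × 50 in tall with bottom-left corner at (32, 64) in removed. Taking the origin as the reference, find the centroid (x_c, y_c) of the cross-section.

plate: A = 250 × 160 = 40000.00, centroid at (125.00, 80.00).
hole: A = −(106 × 50) = -5300.00, centroid at (85.00, 89.00).
ΣA = 34700.00 in²
ΣAx_c = (40000.00)(125.00) + (-5300.00)(85.00) = 4549500.00 in³
ΣAy_c = (40000.00)(80.00) + (-5300.00)(89.00) = 2728300.00 in³
x_c = 4549500.00 / 34700.00 = 131.11 in
y_c = 2728300.00 / 34700.00 = 78.63 in

x_c = 131.11 in, y_c = 78.63 in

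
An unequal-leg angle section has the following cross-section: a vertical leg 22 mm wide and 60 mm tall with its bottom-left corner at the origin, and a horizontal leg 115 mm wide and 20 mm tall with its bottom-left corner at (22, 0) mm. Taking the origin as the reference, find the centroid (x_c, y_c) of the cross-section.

vertical leg: A = 22 × 60 = 1320.00, centroid at (11.00, 30.00).
horizontal leg: A = 115 × 20 = 2300.00, centroid at (79.50, 10.00).
ΣA = 3620.00 mm²
ΣAx_c = (1320.00)(11.00) + (2300.00)(79.50) = 197370.00 mm³
ΣAy_c = (1320.00)(30.00) + (2300.00)(10.00) = 62600.00 mm³
x_c = 197370.00 / 3620.00 = 54.52 mm
y_c = 62600.00 / 3620.00 = 17.29 mm

x_c = 54.52 mm, y_c = 17.29 mm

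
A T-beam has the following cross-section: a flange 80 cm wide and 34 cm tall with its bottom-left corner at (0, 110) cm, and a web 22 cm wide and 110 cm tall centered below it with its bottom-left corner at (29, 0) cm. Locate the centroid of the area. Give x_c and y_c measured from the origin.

web: A = 22 × 110 = 2420.00, centroid at (40.00, 55.00).
flange: A = 80 × 34 = 2720.00, centroid at (40.00, 127.00).
ΣA = 5140.00 cm²
ΣAx_c = (2420.00)(40.00) + (2720.00)(40.00) = 205600.00 cm³
ΣAy_c = (2420.00)(55.00) + (2720.00)(127.00) = 478540.00 cm³
x_c = 205600.00 / 5140.00 = 40.00 cm
y_c = 478540.00 / 5140.00 = 93.10 cm

x_c = 40.00 cm, y_c = 93.10 cm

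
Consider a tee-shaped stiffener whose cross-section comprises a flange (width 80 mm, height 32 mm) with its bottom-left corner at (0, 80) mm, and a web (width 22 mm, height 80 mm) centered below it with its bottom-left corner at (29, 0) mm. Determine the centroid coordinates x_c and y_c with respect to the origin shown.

x_c = 40.00 mm, y_c = 73.19 mm

web: A = 22 × 80 = 1760.00, centroid at (40.00, 40.00).
flange: A = 80 × 32 = 2560.00, centroid at (40.00, 96.00).
ΣA = 4320.00 mm²
ΣAx_c = (1760.00)(40.00) + (2560.00)(40.00) = 172800.00 mm³
ΣAy_c = (1760.00)(40.00) + (2560.00)(96.00) = 316160.00 mm³
x_c = 172800.00 / 4320.00 = 40.00 mm
y_c = 316160.00 / 4320.00 = 73.19 mm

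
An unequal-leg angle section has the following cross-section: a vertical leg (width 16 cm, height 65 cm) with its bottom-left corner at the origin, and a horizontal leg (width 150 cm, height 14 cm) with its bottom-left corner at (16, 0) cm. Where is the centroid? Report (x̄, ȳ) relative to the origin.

x̄ = 63.51 cm, ȳ = 15.45 cm

Part | A | x̄ᵢ | ȳᵢ | A·x̄ᵢ | A·ȳᵢ
vertical leg | 1040.00 | 8.00 | 32.50 | 8320.00 | 33800.00
horizontal leg | 2100.00 | 91.00 | 7.00 | 191100.00 | 14700.00
Σ | 3140.00 |  |  | 199420.00 | 48500.00
x̄ = 199420.00 / 3140.00 = 63.51 cm
ȳ = 48500.00 / 3140.00 = 15.45 cm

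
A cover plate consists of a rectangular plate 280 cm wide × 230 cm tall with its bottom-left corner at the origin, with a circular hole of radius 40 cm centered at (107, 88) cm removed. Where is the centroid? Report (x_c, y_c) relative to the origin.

plate: A = 280 × 230 = 64400.00, centroid at (140.00, 115.00).
hole: A = −π·40² = -5026.55, centroid at (107.00, 88.00).
ΣA = 59373.45 cm², ΣAx_c = 8478159.34 cm³, ΣAy_c = 6963663.75 cm³.
x_c = 8478159.34/59373.45 = 142.79 cm; y_c = 6963663.75/59373.45 = 117.29 cm.

x_c = 142.79 cm, y_c = 117.29 cm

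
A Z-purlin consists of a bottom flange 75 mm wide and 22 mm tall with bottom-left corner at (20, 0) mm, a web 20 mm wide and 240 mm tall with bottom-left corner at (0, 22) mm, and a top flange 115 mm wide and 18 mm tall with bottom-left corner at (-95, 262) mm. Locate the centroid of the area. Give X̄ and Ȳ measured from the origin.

X̄ = 7.66 mm, Ȳ = 147.97 mm

bottom flange: A = 75 × 22 = 1650.00, centroid at (57.50, 11.00).
web: A = 20 × 240 = 4800.00, centroid at (10.00, 142.00).
top flange: A = 115 × 18 = 2070.00, centroid at (-37.50, 271.00).
ΣA = 8520.00 mm²
ΣAX̄ = (1650.00)(57.50) + (4800.00)(10.00) + (2070.00)(-37.50) = 65250.00 mm³
ΣAȲ = (1650.00)(11.00) + (4800.00)(142.00) + (2070.00)(271.00) = 1260720.00 mm³
X̄ = 65250.00 / 8520.00 = 7.66 mm
Ȳ = 1260720.00 / 8520.00 = 147.97 mm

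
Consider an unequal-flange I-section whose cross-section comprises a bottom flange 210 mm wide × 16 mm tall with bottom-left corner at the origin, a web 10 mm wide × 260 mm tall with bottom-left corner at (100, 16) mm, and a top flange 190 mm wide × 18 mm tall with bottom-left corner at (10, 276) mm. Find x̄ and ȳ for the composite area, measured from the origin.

x̄ = 105.00 mm, ȳ = 147.25 mm

bottom flange: A = 210 × 16 = 3360.00, centroid at (105.00, 8.00).
web: A = 10 × 260 = 2600.00, centroid at (105.00, 146.00).
top flange: A = 190 × 18 = 3420.00, centroid at (105.00, 285.00).
ΣA = 9380.00 mm²
ΣAx̄ = (3360.00)(105.00) + (2600.00)(105.00) + (3420.00)(105.00) = 984900.00 mm³
ΣAȳ = (3360.00)(8.00) + (2600.00)(146.00) + (3420.00)(285.00) = 1381180.00 mm³
x̄ = 984900.00 / 9380.00 = 105.00 mm
ȳ = 1381180.00 / 9380.00 = 147.25 mm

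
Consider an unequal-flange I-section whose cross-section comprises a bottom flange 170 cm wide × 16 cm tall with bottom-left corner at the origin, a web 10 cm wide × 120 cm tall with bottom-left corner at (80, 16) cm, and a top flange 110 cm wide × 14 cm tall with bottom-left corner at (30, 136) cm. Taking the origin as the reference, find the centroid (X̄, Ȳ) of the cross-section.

X̄ = 85.00 cm, Ȳ = 61.02 cm

Part | A | x̄ᵢ | ȳᵢ | A·x̄ᵢ | A·ȳᵢ
bottom flange | 2720.00 | 85.00 | 8.00 | 231200.00 | 21760.00
web | 1200.00 | 85.00 | 76.00 | 102000.00 | 91200.00
top flange | 1540.00 | 85.00 | 143.00 | 130900.00 | 220220.00
Σ | 5460.00 |  |  | 464100.00 | 333180.00
X̄ = 464100.00 / 5460.00 = 85.00 cm
Ȳ = 333180.00 / 5460.00 = 61.02 cm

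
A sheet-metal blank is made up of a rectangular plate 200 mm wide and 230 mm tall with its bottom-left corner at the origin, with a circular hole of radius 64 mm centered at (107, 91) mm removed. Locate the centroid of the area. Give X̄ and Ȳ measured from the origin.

plate: A = 200 × 230 = 46000.00, centroid at (100.00, 115.00).
hole: A = −π·64² = -12867.96, centroid at (107.00, 91.00).
ΣA = 33132.04 mm²
ΣAX̄ = (46000.00)(100.00) + (-12867.96)(107.00) = 3223127.90 mm³
ΣAȲ = (46000.00)(115.00) + (-12867.96)(91.00) = 4119015.32 mm³
X̄ = 3223127.90 / 33132.04 = 97.28 mm
Ȳ = 4119015.32 / 33132.04 = 124.32 mm

X̄ = 97.28 mm, Ȳ = 124.32 mm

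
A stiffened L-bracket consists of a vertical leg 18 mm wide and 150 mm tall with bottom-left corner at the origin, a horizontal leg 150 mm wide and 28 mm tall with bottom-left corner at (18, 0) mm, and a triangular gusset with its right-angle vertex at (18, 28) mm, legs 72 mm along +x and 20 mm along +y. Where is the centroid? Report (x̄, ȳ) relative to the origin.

x̄ = 58.42 mm, ȳ = 37.57 mm

vertical leg: A = 18 × 150 = 2700.00, centroid at (9.00, 75.00).
horizontal leg: A = 150 × 28 = 4200.00, centroid at (93.00, 14.00).
gusset: A = ½·72·20 = 720.00, centroid at (42.00, 34.67).
ΣA = 7620.00 mm²
ΣAx̄ = (2700.00)(9.00) + (4200.00)(93.00) + (720.00)(42.00) = 445140.00 mm³
ΣAȳ = (2700.00)(75.00) + (4200.00)(14.00) + (720.00)(34.67) = 286260.00 mm³
x̄ = 445140.00 / 7620.00 = 58.42 mm
ȳ = 286260.00 / 7620.00 = 37.57 mm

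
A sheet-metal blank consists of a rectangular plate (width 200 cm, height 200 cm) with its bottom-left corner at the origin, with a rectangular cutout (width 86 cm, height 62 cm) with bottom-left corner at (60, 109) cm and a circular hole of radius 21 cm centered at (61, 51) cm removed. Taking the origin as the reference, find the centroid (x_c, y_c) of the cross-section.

plate: A = 200 × 200 = 40000.00, centroid at (100.00, 100.00).
hole 1: A = −(86 × 62) = -5332.00, centroid at (103.00, 140.00).
hole 2: A = −π·21² = -1385.44, centroid at (61.00, 51.00).
ΣA = 33282.56 cm², ΣAx_c = 3366292.02 cm³, ΣAy_c = 3182862.44 cm³.
x_c = 3366292.02/33282.56 = 101.14 cm; y_c = 3182862.44/33282.56 = 95.63 cm.

x_c = 101.14 cm, y_c = 95.63 cm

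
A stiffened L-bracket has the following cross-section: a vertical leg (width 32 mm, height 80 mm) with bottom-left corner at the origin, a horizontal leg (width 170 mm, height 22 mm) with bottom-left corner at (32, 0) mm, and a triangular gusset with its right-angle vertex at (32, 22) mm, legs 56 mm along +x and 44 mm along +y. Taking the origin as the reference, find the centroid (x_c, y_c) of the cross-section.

x_c = 71.82 mm, y_c = 25.05 mm

vertical leg: A = 32 × 80 = 2560.00, centroid at (16.00, 40.00).
horizontal leg: A = 170 × 22 = 3740.00, centroid at (117.00, 11.00).
gusset: A = ½·56·44 = 1232.00, centroid at (50.67, 36.67).
ΣA = 7532.00 mm²
ΣAx_c = (2560.00)(16.00) + (3740.00)(117.00) + (1232.00)(50.67) = 540961.33 mm³
ΣAy_c = (2560.00)(40.00) + (3740.00)(11.00) + (1232.00)(36.67) = 188713.33 mm³
x_c = 540961.33 / 7532.00 = 71.82 mm
y_c = 188713.33 / 7532.00 = 25.05 mm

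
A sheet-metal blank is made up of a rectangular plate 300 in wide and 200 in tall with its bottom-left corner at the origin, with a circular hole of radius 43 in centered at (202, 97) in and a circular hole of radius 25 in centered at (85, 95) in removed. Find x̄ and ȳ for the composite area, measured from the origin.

plate: A = 300 × 200 = 60000.00, centroid at (150.00, 100.00).
hole 1: A = −π·43² = -5808.80, centroid at (202.00, 97.00).
hole 2: A = −π·25² = -1963.50, centroid at (85.00, 95.00).
ΣA = 52227.70 in²
ΣAx̄ = (60000.00)(150.00) + (-5808.80)(202.00) + (-1963.50)(85.00) = 7659724.32 in³
ΣAȳ = (60000.00)(100.00) + (-5808.80)(97.00) + (-1963.50)(95.00) = 5250013.87 in³
x̄ = 7659724.32 / 52227.70 = 146.66 in
ȳ = 5250013.87 / 52227.70 = 100.52 in

x̄ = 146.66 in, ȳ = 100.52 in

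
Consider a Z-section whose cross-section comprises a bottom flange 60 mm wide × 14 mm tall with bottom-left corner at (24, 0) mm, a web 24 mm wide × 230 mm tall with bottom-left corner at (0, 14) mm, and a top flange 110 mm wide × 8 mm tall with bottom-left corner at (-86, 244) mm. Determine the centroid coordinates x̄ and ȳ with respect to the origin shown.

x̄ = 11.65 mm, ȳ = 129.31 mm

bottom flange: A = 60 × 14 = 840.00, centroid at (54.00, 7.00).
web: A = 24 × 230 = 5520.00, centroid at (12.00, 129.00).
top flange: A = 110 × 8 = 880.00, centroid at (-31.00, 248.00).
ΣA = 7240.00 mm²
ΣAx̄ = (840.00)(54.00) + (5520.00)(12.00) + (880.00)(-31.00) = 84320.00 mm³
ΣAȳ = (840.00)(7.00) + (5520.00)(129.00) + (880.00)(248.00) = 936200.00 mm³
x̄ = 84320.00 / 7240.00 = 11.65 mm
ȳ = 936200.00 / 7240.00 = 129.31 mm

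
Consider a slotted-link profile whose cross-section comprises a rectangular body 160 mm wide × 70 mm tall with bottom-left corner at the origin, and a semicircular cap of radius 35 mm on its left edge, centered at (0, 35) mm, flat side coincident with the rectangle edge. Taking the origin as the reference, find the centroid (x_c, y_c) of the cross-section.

x_c = 66.09 mm, y_c = 35.00 mm

rectangular body: A = 160 × 70 = 11200.00, centroid at (80.00, 35.00).
semicircular end: A = ½π·35² = 1924.23, centroid at (-14.85, 35.00).
ΣA = 13124.23 mm²
ΣAx_c = (11200.00)(80.00) + (1924.23)(-14.85) = 867416.67 mm³
ΣAy_c = (11200.00)(35.00) + (1924.23)(35.00) = 459347.89 mm³
x_c = 867416.67 / 13124.23 = 66.09 mm
y_c = 459347.89 / 13124.23 = 35.00 mm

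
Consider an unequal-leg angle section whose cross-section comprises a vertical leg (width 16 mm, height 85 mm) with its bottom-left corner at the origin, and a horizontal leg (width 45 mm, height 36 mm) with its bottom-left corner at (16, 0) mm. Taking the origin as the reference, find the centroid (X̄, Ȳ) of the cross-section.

X̄ = 24.58 mm, Ȳ = 29.18 mm

Part | A | x̄ᵢ | ȳᵢ | A·x̄ᵢ | A·ȳᵢ
vertical leg | 1360.00 | 8.00 | 42.50 | 10880.00 | 57800.00
horizontal leg | 1620.00 | 38.50 | 18.00 | 62370.00 | 29160.00
Σ | 2980.00 |  |  | 73250.00 | 86960.00
X̄ = 73250.00 / 2980.00 = 24.58 mm
Ȳ = 86960.00 / 2980.00 = 29.18 mm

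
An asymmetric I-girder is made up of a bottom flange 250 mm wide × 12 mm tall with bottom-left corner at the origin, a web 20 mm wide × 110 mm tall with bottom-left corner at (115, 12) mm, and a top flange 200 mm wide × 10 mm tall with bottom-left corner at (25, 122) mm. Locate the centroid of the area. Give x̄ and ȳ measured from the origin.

x̄ = 125.00 mm, ȳ = 58.25 mm

Part | A | x̄ᵢ | ȳᵢ | A·x̄ᵢ | A·ȳᵢ
bottom flange | 3000.00 | 125.00 | 6.00 | 375000.00 | 18000.00
web | 2200.00 | 125.00 | 67.00 | 275000.00 | 147400.00
top flange | 2000.00 | 125.00 | 127.00 | 250000.00 | 254000.00
Σ | 7200.00 |  |  | 900000.00 | 419400.00
x̄ = 900000.00 / 7200.00 = 125.00 mm
ȳ = 419400.00 / 7200.00 = 58.25 mm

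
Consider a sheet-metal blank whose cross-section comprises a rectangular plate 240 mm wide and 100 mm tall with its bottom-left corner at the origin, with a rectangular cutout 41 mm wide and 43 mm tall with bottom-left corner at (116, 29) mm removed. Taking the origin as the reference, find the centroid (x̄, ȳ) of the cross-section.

plate: A = 240 × 100 = 24000.00, centroid at (120.00, 50.00).
hole: A = −(41 × 43) = -1763.00, centroid at (136.50, 50.50).
ΣA = 22237.00 mm², ΣAx̄ = 2639350.50 mm³, ΣAȳ = 1110968.50 mm³.
x̄ = 2639350.50/22237.00 = 118.69 mm; ȳ = 1110968.50/22237.00 = 49.96 mm.

x̄ = 118.69 mm, ȳ = 49.96 mm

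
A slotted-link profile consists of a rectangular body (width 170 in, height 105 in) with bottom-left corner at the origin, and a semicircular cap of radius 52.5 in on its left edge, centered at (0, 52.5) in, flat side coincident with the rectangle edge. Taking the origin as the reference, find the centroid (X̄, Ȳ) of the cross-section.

rectangular body: A = 170 × 105 = 17850.00, centroid at (85.00, 52.50).
semicircular end: A = ½π·52.5² = 4329.51, centroid at (-22.28, 52.50).
ΣA = 22179.51 in²
ΣAX̄ = (17850.00)(85.00) + (4329.51)(-22.28) = 1420781.25 in³
ΣAȲ = (17850.00)(52.50) + (4329.51)(52.50) = 1164424.14 in³
X̄ = 1420781.25 / 22179.51 = 64.06 in
Ȳ = 1164424.14 / 22179.51 = 52.50 in

X̄ = 64.06 in, Ȳ = 52.50 in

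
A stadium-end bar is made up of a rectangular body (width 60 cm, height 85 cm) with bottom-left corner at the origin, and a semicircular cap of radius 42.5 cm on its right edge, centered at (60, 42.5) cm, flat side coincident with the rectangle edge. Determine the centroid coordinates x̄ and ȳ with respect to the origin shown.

x̄ = 47.17 cm, ȳ = 42.50 cm

rectangular body: A = 60 × 85 = 5100.00, centroid at (30.00, 42.50).
semicircular end: A = ½π·42.5² = 2837.25, centroid at (78.04, 42.50).
ΣA = 7937.25 cm², ΣAx̄ = 374412.14 cm³, ΣAȳ = 337333.16 cm³.
x̄ = 374412.14/7937.25 = 47.17 cm; ȳ = 337333.16/7937.25 = 42.50 cm.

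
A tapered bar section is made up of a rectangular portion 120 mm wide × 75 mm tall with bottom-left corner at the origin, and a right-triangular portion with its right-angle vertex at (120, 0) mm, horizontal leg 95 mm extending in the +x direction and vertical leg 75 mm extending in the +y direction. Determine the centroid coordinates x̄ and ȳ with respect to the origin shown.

x̄ = 86.00 mm, ȳ = 33.96 mm

rectangular portion: A = 120 × 75 = 9000.00, centroid at (60.00, 37.50).
triangular portion: A = ½·95·75 = 3562.50, centroid at (151.67, 25.00).
ΣA = 12562.50 mm²
ΣAx̄ = (9000.00)(60.00) + (3562.50)(151.67) = 1080312.50 mm³
ΣAȳ = (9000.00)(37.50) + (3562.50)(25.00) = 426562.50 mm³
x̄ = 1080312.50 / 12562.50 = 86.00 mm
ȳ = 426562.50 / 12562.50 = 33.96 mm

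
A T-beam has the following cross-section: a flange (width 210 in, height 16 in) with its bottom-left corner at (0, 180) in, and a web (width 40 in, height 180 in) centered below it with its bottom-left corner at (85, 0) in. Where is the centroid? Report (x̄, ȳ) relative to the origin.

x̄ = 105.00 in, ȳ = 121.18 in

web: A = 40 × 180 = 7200.00, centroid at (105.00, 90.00).
flange: A = 210 × 16 = 3360.00, centroid at (105.00, 188.00).
ΣA = 10560.00 in², ΣAx̄ = 1108800.00 in³, ΣAȳ = 1279680.00 in³.
x̄ = 1108800.00/10560.00 = 105.00 in; ȳ = 1279680.00/10560.00 = 121.18 in.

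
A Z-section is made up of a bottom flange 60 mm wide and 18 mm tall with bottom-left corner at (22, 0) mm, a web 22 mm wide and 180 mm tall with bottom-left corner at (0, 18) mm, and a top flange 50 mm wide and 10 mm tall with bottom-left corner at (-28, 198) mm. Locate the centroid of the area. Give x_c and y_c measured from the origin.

x_c = 17.73 mm, y_c = 97.27 mm

bottom flange: A = 60 × 18 = 1080.00, centroid at (52.00, 9.00).
web: A = 22 × 180 = 3960.00, centroid at (11.00, 108.00).
top flange: A = 50 × 10 = 500.00, centroid at (-3.00, 203.00).
ΣA = 5540.00 mm²
ΣAx_c = (1080.00)(52.00) + (3960.00)(11.00) + (500.00)(-3.00) = 98220.00 mm³
ΣAy_c = (1080.00)(9.00) + (3960.00)(108.00) + (500.00)(203.00) = 538900.00 mm³
x_c = 98220.00 / 5540.00 = 17.73 mm
y_c = 538900.00 / 5540.00 = 97.27 mm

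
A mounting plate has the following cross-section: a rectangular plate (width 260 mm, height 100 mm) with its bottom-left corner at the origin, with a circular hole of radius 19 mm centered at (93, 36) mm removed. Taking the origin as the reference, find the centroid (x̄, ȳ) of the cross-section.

Part | A | x̄ᵢ | ȳᵢ | A·x̄ᵢ | A·ȳᵢ
plate | 26000.00 | 130.00 | 50.00 | 3380000.00 | 1300000.00
hole | -1134.11 | 93.00 | 36.00 | -105472.69 | -40828.14
Σ | 24865.89 |  |  | 3274527.31 | 1259171.86
x̄ = 3274527.31 / 24865.89 = 131.69 mm
ȳ = 1259171.86 / 24865.89 = 50.64 mm

x̄ = 131.69 mm, ȳ = 50.64 mm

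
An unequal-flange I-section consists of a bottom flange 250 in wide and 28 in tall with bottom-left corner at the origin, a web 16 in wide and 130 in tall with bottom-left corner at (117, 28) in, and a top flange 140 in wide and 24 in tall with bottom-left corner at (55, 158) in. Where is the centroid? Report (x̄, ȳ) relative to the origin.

x̄ = 125.00 in, ȳ = 69.34 in

bottom flange: A = 250 × 28 = 7000.00, centroid at (125.00, 14.00).
web: A = 16 × 130 = 2080.00, centroid at (125.00, 93.00).
top flange: A = 140 × 24 = 3360.00, centroid at (125.00, 170.00).
ΣA = 12440.00 in²
ΣAx̄ = (7000.00)(125.00) + (2080.00)(125.00) + (3360.00)(125.00) = 1555000.00 in³
ΣAȳ = (7000.00)(14.00) + (2080.00)(93.00) + (3360.00)(170.00) = 862640.00 in³
x̄ = 1555000.00 / 12440.00 = 125.00 in
ȳ = 862640.00 / 12440.00 = 69.34 in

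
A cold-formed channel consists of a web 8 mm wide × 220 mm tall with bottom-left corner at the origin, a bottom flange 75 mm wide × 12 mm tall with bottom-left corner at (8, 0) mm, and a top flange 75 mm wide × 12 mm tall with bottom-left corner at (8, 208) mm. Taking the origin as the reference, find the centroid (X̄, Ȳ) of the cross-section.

X̄ = 24.98 mm, Ȳ = 110.00 mm

web: A = 8 × 220 = 1760.00, centroid at (4.00, 110.00).
bottom flange: A = 75 × 12 = 900.00, centroid at (45.50, 6.00).
top flange: A = 75 × 12 = 900.00, centroid at (45.50, 214.00).
ΣA = 3560.00 mm², ΣAX̄ = 88940.00 mm³, ΣAȲ = 391600.00 mm³.
X̄ = 88940.00/3560.00 = 24.98 mm; Ȳ = 391600.00/3560.00 = 110.00 mm.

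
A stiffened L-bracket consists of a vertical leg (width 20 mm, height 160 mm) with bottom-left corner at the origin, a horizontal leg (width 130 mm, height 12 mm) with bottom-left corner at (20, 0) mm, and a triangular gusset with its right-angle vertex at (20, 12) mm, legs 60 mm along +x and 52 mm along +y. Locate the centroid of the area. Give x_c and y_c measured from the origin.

Part | A | x̄ᵢ | ȳᵢ | A·x̄ᵢ | A·ȳᵢ
vertical leg | 3200.00 | 10.00 | 80.00 | 32000.00 | 256000.00
horizontal leg | 1560.00 | 85.00 | 6.00 | 132600.00 | 9360.00
gusset | 1560.00 | 40.00 | 29.33 | 62400.00 | 45760.00
Σ | 6320.00 |  |  | 227000.00 | 311120.00
x_c = 227000.00 / 6320.00 = 35.92 mm
y_c = 311120.00 / 6320.00 = 49.23 mm

x_c = 35.92 mm, y_c = 49.23 mm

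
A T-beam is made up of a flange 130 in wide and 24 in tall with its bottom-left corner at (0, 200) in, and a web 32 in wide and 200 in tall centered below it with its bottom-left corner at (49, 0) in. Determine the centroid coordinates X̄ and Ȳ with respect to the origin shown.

web: A = 32 × 200 = 6400.00, centroid at (65.00, 100.00).
flange: A = 130 × 24 = 3120.00, centroid at (65.00, 212.00).
ΣA = 9520.00 in², ΣAX̄ = 618800.00 in³, ΣAȲ = 1301440.00 in³.
X̄ = 618800.00/9520.00 = 65.00 in; Ȳ = 1301440.00/9520.00 = 136.71 in.

X̄ = 65.00 in, Ȳ = 136.71 in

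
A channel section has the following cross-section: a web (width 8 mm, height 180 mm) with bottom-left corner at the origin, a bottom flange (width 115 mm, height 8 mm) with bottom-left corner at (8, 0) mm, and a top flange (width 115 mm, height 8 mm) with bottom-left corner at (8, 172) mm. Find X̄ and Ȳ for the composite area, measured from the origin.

web: A = 8 × 180 = 1440.00, centroid at (4.00, 90.00).
bottom flange: A = 115 × 8 = 920.00, centroid at (65.50, 4.00).
top flange: A = 115 × 8 = 920.00, centroid at (65.50, 176.00).
ΣA = 3280.00 mm², ΣAX̄ = 126280.00 mm³, ΣAȲ = 295200.00 mm³.
X̄ = 126280.00/3280.00 = 38.50 mm; Ȳ = 295200.00/3280.00 = 90.00 mm.

X̄ = 38.50 mm, Ȳ = 90.00 mm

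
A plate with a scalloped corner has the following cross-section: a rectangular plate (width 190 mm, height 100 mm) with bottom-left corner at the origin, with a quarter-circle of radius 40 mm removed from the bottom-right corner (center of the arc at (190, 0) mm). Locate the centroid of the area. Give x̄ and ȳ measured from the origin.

x̄ = 89.47 mm, ȳ = 52.34 mm

Part | A | x̄ᵢ | ȳᵢ | A·x̄ᵢ | A·ȳᵢ
plate | 19000.00 | 95.00 | 50.00 | 1805000.00 | 950000.00
removed quarter-circle | -1256.64 | 173.02 | 16.98 | -217427.71 | -21333.33
Σ | 17743.36 |  |  | 1587572.29 | 928666.67
x̄ = 1587572.29 / 17743.36 = 89.47 mm
ȳ = 928666.67 / 17743.36 = 52.34 mm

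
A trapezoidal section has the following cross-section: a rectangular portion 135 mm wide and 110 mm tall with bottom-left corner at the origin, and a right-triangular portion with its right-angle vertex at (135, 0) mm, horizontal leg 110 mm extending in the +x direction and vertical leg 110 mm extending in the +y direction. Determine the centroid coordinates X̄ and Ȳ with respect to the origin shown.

Part | A | x̄ᵢ | ȳᵢ | A·x̄ᵢ | A·ȳᵢ
rectangular portion | 14850.00 | 67.50 | 55.00 | 1002375.00 | 816750.00
triangular portion | 6050.00 | 171.67 | 36.67 | 1038583.33 | 221833.33
Σ | 20900.00 |  |  | 2040958.33 | 1038583.33
X̄ = 2040958.33 / 20900.00 = 97.65 mm
Ȳ = 1038583.33 / 20900.00 = 49.69 mm

X̄ = 97.65 mm, Ȳ = 49.69 mm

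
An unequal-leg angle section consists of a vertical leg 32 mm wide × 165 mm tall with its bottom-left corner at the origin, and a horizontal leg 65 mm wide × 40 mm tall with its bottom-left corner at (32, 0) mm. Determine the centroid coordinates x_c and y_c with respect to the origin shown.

vertical leg: A = 32 × 165 = 5280.00, centroid at (16.00, 82.50).
horizontal leg: A = 65 × 40 = 2600.00, centroid at (64.50, 20.00).
ΣA = 7880.00 mm², ΣAx_c = 252180.00 mm³, ΣAy_c = 487600.00 mm³.
x_c = 252180.00/7880.00 = 32.00 mm; y_c = 487600.00/7880.00 = 61.88 mm.

x_c = 32.00 mm, y_c = 61.88 mm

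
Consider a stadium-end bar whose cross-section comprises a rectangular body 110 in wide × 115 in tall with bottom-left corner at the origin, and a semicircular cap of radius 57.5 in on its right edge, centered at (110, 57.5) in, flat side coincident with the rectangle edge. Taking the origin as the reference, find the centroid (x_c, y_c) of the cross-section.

x_c = 78.11 in, y_c = 57.50 in

rectangular body: A = 110 × 115 = 12650.00, centroid at (55.00, 57.50).
semicircular end: A = ½π·57.5² = 5193.45, centroid at (134.40, 57.50).
ΣA = 17843.45 in²
ΣAx_c = (12650.00)(55.00) + (5193.45)(134.40) = 1393768.57 in³
ΣAy_c = (12650.00)(57.50) + (5193.45)(57.50) = 1025998.11 in³
x_c = 1393768.57 / 17843.45 = 78.11 in
y_c = 1025998.11 / 17843.45 = 57.50 in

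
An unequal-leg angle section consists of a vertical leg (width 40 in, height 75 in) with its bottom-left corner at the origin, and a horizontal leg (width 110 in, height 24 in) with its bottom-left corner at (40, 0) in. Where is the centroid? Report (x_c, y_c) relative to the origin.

vertical leg: A = 40 × 75 = 3000.00, centroid at (20.00, 37.50).
horizontal leg: A = 110 × 24 = 2640.00, centroid at (95.00, 12.00).
ΣA = 5640.00 in²
ΣAx_c = (3000.00)(20.00) + (2640.00)(95.00) = 310800.00 in³
ΣAy_c = (3000.00)(37.50) + (2640.00)(12.00) = 144180.00 in³
x_c = 310800.00 / 5640.00 = 55.11 in
y_c = 144180.00 / 5640.00 = 25.56 in

x_c = 55.11 in, y_c = 25.56 in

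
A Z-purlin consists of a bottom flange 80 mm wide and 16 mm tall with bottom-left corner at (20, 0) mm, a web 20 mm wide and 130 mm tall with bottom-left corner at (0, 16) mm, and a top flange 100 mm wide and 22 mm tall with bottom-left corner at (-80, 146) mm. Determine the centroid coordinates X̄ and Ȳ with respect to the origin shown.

Part | A | x̄ᵢ | ȳᵢ | A·x̄ᵢ | A·ȳᵢ
bottom flange | 1280.00 | 60.00 | 8.00 | 76800.00 | 10240.00
web | 2600.00 | 10.00 | 81.00 | 26000.00 | 210600.00
top flange | 2200.00 | -30.00 | 157.00 | -66000.00 | 345400.00
Σ | 6080.00 |  |  | 36800.00 | 566240.00
X̄ = 36800.00 / 6080.00 = 6.05 mm
Ȳ = 566240.00 / 6080.00 = 93.13 mm

X̄ = 6.05 mm, Ȳ = 93.13 mm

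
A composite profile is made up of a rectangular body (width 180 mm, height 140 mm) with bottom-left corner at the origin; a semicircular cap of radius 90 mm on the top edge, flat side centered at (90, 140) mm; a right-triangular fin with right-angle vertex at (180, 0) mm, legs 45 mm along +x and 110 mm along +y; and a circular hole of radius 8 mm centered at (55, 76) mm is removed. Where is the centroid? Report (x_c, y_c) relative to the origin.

x_c = 96.64 mm, y_c = 102.16 mm

Part | A | x̄ᵢ | ȳᵢ | A·x̄ᵢ | A·ȳᵢ
rectangular body | 25200.00 | 90.00 | 70.00 | 2268000.00 | 1764000.00
semicircular top | 12723.45 | 90.00 | 178.20 | 1145110.52 | 2267283.03
triangular fin | 2475.00 | 195.00 | 36.67 | 482625.00 | 90750.00
hole | -201.06 | 55.00 | 76.00 | -11058.41 | -15280.71
Σ | 40197.39 |  |  | 3884677.12 | 4106752.33
x_c = 3884677.12 / 40197.39 = 96.64 mm
y_c = 4106752.33 / 40197.39 = 102.16 mm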